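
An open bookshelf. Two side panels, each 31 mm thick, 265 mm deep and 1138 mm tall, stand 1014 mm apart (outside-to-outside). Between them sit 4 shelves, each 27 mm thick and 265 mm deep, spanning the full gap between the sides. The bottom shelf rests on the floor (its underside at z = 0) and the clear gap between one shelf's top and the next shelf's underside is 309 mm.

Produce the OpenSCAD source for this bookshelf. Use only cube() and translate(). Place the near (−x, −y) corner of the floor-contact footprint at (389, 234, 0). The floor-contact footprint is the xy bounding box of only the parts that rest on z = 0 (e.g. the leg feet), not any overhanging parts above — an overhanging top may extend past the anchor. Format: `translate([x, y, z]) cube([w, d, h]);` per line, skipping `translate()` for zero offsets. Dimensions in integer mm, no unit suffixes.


translate([389, 234, 0]) cube([31, 265, 1138]);
translate([1372, 234, 0]) cube([31, 265, 1138]);
translate([420, 234, 0]) cube([952, 265, 27]);
translate([420, 234, 336]) cube([952, 265, 27]);
translate([420, 234, 672]) cube([952, 265, 27]);
translate([420, 234, 1008]) cube([952, 265, 27]);


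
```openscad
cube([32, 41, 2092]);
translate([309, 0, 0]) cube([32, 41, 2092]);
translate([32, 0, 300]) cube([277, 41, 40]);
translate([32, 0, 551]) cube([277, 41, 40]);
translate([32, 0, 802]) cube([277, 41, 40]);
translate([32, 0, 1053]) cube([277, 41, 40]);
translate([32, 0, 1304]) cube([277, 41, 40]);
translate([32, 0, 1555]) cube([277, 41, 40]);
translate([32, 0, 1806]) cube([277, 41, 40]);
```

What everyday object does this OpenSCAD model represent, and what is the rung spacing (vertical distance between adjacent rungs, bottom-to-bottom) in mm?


A ladder. The rung spacing is 251 mm.

Two tall 32×41 posts with 7 short bars between them — a ladder. Adjacent rungs sit at z = 300 and z = 551, so the spacing is 551 − 300 = 251 mm.


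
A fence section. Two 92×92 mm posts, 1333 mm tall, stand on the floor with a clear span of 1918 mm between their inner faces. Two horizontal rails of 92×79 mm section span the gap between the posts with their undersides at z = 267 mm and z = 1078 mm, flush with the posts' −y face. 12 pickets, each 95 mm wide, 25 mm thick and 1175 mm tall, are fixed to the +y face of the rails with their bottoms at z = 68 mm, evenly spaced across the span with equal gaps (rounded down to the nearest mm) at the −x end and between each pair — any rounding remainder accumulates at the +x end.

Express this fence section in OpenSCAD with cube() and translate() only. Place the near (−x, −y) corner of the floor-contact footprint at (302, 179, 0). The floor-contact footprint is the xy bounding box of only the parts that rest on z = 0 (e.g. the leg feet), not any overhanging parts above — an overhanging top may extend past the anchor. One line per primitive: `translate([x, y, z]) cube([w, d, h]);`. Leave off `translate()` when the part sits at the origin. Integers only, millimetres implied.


translate([302, 179, 0]) cube([92, 92, 1333]);
translate([2312, 179, 0]) cube([92, 92, 1333]);
translate([394, 179, 267]) cube([1918, 92, 79]);
translate([394, 179, 1078]) cube([1918, 92, 79]);
translate([453, 271, 68]) cube([95, 25, 1175]);
translate([607, 271, 68]) cube([95, 25, 1175]);
translate([761, 271, 68]) cube([95, 25, 1175]);
translate([915, 271, 68]) cube([95, 25, 1175]);
translate([1069, 271, 68]) cube([95, 25, 1175]);
translate([1223, 271, 68]) cube([95, 25, 1175]);
translate([1377, 271, 68]) cube([95, 25, 1175]);
translate([1531, 271, 68]) cube([95, 25, 1175]);
translate([1685, 271, 68]) cube([95, 25, 1175]);
translate([1839, 271, 68]) cube([95, 25, 1175]);
translate([1993, 271, 68]) cube([95, 25, 1175]);
translate([2147, 271, 68]) cube([95, 25, 1175]);


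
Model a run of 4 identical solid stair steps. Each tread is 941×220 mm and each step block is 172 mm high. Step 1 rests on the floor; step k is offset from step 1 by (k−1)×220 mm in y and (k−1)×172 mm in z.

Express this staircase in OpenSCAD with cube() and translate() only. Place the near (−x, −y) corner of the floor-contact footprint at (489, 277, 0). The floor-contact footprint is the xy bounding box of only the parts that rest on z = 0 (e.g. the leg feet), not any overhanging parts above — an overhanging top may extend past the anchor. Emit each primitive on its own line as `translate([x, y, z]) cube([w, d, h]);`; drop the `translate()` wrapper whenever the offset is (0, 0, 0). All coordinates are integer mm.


translate([489, 277, 0]) cube([941, 220, 172]);
translate([489, 497, 172]) cube([941, 220, 172]);
translate([489, 717, 344]) cube([941, 220, 172]);
translate([489, 937, 516]) cube([941, 220, 172]);


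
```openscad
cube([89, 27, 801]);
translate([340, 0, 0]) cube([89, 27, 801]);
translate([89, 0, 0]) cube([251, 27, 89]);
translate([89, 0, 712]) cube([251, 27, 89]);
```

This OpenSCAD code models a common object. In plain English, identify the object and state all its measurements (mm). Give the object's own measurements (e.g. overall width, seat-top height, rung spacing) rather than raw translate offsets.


A rectangular picture frame lying in the x–z plane (depth along y). The opening is 251 mm wide (x) by 623 mm tall (z), surrounded by a border 89 mm wide on all four sides. The frame is 27 mm deep and is made of two full-height vertical stiles with two horizontal rails fitted between them.


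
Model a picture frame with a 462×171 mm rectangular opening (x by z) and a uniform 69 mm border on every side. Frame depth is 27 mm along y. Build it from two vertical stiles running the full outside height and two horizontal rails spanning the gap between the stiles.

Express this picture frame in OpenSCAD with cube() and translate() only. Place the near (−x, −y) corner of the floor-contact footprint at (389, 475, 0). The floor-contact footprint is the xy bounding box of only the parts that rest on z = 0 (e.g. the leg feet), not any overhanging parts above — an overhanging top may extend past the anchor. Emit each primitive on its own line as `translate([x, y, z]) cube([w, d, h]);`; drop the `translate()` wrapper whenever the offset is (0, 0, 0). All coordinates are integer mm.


translate([389, 475, 0]) cube([69, 27, 309]);
translate([920, 475, 0]) cube([69, 27, 309]);
translate([458, 475, 0]) cube([462, 27, 69]);
translate([458, 475, 240]) cube([462, 27, 69]);


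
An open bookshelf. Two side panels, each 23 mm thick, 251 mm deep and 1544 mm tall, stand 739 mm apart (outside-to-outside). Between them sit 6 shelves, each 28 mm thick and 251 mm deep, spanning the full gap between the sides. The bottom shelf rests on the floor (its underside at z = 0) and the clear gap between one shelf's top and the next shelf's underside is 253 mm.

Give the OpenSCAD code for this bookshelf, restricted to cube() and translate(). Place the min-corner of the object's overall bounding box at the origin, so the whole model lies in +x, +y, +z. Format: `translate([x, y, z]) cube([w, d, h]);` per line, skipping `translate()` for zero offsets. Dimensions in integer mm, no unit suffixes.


cube([23, 251, 1544]);
translate([716, 0, 0]) cube([23, 251, 1544]);
translate([23, 0, 0]) cube([693, 251, 28]);
translate([23, 0, 281]) cube([693, 251, 28]);
translate([23, 0, 562]) cube([693, 251, 28]);
translate([23, 0, 843]) cube([693, 251, 28]);
translate([23, 0, 1124]) cube([693, 251, 28]);
translate([23, 0, 1405]) cube([693, 251, 28]);


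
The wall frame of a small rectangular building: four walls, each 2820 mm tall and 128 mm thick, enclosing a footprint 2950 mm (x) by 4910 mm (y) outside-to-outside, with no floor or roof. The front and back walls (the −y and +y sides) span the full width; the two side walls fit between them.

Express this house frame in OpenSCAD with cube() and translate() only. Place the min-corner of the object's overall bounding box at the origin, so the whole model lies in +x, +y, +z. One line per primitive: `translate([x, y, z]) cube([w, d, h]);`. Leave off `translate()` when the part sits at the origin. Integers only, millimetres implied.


cube([2950, 128, 2820]);
translate([0, 4782, 0]) cube([2950, 128, 2820]);
translate([0, 128, 0]) cube([128, 4654, 2820]);
translate([2822, 128, 0]) cube([128, 4654, 2820]);


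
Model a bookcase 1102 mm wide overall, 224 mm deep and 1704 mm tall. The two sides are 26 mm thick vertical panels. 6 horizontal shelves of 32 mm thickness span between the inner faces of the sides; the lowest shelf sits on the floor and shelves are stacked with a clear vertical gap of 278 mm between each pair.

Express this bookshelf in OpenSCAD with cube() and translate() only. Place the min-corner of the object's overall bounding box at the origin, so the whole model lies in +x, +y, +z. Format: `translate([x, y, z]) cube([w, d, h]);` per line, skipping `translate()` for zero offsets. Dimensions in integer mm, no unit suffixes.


cube([26, 224, 1704]);
translate([1076, 0, 0]) cube([26, 224, 1704]);
translate([26, 0, 0]) cube([1050, 224, 32]);
translate([26, 0, 310]) cube([1050, 224, 32]);
translate([26, 0, 620]) cube([1050, 224, 32]);
translate([26, 0, 930]) cube([1050, 224, 32]);
translate([26, 0, 1240]) cube([1050, 224, 32]);
translate([26, 0, 1550]) cube([1050, 224, 32]);


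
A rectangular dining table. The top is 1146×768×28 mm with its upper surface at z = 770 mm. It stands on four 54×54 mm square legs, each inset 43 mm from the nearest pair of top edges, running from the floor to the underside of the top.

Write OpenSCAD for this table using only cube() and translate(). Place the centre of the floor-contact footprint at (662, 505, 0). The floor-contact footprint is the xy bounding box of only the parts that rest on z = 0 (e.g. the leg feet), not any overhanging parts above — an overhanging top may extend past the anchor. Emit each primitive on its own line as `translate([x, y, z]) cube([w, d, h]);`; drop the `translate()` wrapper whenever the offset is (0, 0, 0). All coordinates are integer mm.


// leg_h = 770 - 28 = 742
translate([89, 121, 742]) cube([1146, 768, 28]);
translate([132, 164, 0]) cube([54, 54, 742]);
translate([1138, 164, 0]) cube([54, 54, 742]);
translate([132, 792, 0]) cube([54, 54, 742]);
translate([1138, 792, 0]) cube([54, 54, 742]);


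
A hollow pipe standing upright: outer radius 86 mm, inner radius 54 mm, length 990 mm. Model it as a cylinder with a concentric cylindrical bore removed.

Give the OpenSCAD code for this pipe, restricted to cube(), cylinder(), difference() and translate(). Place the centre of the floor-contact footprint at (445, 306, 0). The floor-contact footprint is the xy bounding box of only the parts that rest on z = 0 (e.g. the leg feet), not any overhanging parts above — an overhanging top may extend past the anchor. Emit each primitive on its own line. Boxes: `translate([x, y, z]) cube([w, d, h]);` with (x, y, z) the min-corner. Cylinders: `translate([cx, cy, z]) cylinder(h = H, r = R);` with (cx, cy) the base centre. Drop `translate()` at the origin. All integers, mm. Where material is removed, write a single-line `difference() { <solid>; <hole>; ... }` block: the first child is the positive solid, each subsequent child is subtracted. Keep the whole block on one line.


difference() { translate([445, 306, 0]) cylinder(h = 990, r = 86); translate([445, 306, 0]) cylinder(h = 990, r = 54); }


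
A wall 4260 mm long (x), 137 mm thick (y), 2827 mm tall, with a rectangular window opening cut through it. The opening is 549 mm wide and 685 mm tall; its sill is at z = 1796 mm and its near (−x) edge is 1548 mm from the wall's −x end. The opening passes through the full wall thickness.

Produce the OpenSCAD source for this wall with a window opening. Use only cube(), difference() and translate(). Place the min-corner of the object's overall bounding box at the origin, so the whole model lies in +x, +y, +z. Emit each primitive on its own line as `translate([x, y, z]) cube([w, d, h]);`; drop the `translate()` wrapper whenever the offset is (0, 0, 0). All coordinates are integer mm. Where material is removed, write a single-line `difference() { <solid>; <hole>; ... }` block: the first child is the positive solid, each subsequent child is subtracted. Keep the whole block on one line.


difference() { cube([4260, 137, 2827]); translate([1548, 0, 1796]) cube([549, 137, 685]); }


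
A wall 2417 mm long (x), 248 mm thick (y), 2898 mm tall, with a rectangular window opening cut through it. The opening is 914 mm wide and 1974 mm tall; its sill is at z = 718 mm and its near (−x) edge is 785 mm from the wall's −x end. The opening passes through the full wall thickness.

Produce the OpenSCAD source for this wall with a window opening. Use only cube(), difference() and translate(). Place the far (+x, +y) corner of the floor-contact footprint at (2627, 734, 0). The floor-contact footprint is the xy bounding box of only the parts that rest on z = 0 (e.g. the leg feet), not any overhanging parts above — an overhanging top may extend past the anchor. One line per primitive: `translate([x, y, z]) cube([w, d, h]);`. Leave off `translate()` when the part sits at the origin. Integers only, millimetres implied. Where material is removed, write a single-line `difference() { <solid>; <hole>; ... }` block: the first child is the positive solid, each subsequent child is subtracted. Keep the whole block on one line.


difference() { translate([210, 486, 0]) cube([2417, 248, 2898]); translate([995, 486, 718]) cube([914, 248, 1974]); }


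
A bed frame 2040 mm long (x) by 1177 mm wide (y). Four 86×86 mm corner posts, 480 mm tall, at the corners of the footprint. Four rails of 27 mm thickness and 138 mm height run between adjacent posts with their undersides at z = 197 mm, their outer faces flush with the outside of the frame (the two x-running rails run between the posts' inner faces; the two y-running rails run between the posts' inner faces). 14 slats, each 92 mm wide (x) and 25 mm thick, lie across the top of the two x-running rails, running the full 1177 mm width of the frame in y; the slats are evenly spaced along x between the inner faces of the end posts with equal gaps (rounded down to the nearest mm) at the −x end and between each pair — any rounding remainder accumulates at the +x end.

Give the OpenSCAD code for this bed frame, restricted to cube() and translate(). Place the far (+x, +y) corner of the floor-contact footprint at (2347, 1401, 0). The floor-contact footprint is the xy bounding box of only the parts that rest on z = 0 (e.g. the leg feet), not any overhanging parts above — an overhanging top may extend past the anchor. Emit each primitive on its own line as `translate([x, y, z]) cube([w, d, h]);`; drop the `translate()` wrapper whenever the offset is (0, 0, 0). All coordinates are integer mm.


translate([307, 224, 0]) cube([86, 86, 480]);
translate([307, 1315, 0]) cube([86, 86, 480]);
translate([2261, 224, 0]) cube([86, 86, 480]);
translate([2261, 1315, 0]) cube([86, 86, 480]);
translate([393, 224, 197]) cube([1868, 27, 138]);
translate([393, 1374, 197]) cube([1868, 27, 138]);
translate([307, 310, 197]) cube([27, 1005, 138]);
translate([2320, 310, 197]) cube([27, 1005, 138]);
translate([431, 224, 335]) cube([92, 1177, 25]);
translate([561, 224, 335]) cube([92, 1177, 25]);
translate([691, 224, 335]) cube([92, 1177, 25]);
translate([821, 224, 335]) cube([92, 1177, 25]);
translate([951, 224, 335]) cube([92, 1177, 25]);
translate([1081, 224, 335]) cube([92, 1177, 25]);
translate([1211, 224, 335]) cube([92, 1177, 25]);
translate([1341, 224, 335]) cube([92, 1177, 25]);
translate([1471, 224, 335]) cube([92, 1177, 25]);
translate([1601, 224, 335]) cube([92, 1177, 25]);
translate([1731, 224, 335]) cube([92, 1177, 25]);
translate([1861, 224, 335]) cube([92, 1177, 25]);
translate([1991, 224, 335]) cube([92, 1177, 25]);
translate([2121, 224, 335]) cube([92, 1177, 25]);


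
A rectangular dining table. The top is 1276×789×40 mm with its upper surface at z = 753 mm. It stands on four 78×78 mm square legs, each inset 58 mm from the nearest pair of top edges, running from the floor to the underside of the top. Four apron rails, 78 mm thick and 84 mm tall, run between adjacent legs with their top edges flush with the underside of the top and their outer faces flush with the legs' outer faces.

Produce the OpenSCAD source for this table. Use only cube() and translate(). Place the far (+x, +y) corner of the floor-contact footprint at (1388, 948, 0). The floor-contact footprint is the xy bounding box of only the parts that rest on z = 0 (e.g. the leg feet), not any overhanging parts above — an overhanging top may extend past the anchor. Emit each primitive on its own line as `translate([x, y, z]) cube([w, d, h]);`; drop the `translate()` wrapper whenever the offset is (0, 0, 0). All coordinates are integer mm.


translate([170, 217, 713]) cube([1276, 789, 40]);
translate([228, 275, 0]) cube([78, 78, 713]);
translate([1310, 275, 0]) cube([78, 78, 713]);
translate([228, 870, 0]) cube([78, 78, 713]);
translate([1310, 870, 0]) cube([78, 78, 713]);
translate([306, 275, 629]) cube([1004, 78, 84]);
translate([306, 870, 629]) cube([1004, 78, 84]);
translate([228, 353, 629]) cube([78, 517, 84]);
translate([1310, 353, 629]) cube([78, 517, 84]);


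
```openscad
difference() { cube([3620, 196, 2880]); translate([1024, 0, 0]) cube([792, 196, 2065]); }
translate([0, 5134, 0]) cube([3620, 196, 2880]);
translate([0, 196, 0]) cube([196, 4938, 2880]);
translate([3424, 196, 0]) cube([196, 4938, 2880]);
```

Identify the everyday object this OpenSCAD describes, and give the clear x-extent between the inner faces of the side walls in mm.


A single room. The interior width is 3228 mm.

Four walls enclosing a rectangle with a door in the front wall — a room. Outside width 3620 minus two 196 mm walls gives 3228 mm.


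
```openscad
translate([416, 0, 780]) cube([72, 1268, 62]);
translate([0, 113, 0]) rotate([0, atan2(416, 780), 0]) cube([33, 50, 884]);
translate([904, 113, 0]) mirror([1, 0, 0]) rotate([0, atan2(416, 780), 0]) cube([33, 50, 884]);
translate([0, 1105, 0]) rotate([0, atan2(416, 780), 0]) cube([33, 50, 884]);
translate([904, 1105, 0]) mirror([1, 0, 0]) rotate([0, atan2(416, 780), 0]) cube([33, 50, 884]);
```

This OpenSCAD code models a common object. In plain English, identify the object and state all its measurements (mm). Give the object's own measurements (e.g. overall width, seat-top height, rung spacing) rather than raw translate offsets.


A sawhorse. A 72×1268×62 mm beam (x, y, z) sits on two A-frame leg pairs. Each pair is two raked legs of 33×50 mm section (50 mm along y) splaying symmetrically in x. Each leg rises 780 mm vertically over 416 mm of horizontal reach and is 884 mm long along its own axis. Every leg's outer bottom edge rests on the floor and its outer top edge meets a bottom edge of the beam — the left legs (tilting toward +x) meet the beam's −x bottom edge, the right legs (their mirror images, tilting toward −x) meet its +x bottom edge — so the leg tops tuck under the beam, the beam's underside is 780 mm above the floor, and the feet are 904 mm apart outside-to-outside with the beam centred between them. The two leg pairs are set in 113 mm from either end of the beam.


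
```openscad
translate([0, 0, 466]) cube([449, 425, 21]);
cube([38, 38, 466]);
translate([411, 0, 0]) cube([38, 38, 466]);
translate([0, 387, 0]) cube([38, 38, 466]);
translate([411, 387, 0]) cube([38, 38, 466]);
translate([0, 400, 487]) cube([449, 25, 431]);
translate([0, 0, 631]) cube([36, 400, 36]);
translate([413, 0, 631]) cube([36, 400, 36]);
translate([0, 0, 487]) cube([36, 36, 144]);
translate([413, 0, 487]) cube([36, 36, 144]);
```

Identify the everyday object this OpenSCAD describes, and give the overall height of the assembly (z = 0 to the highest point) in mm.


A chair. The overall height is 918 mm.

A slab on four corner posts with a tall panel at the back — a chair. The seat slab sits at z = 466 with thickness 21, and the 431 mm backrest starts at the seat top, so the overall height is 466 + 21 + 431 = 918 mm.


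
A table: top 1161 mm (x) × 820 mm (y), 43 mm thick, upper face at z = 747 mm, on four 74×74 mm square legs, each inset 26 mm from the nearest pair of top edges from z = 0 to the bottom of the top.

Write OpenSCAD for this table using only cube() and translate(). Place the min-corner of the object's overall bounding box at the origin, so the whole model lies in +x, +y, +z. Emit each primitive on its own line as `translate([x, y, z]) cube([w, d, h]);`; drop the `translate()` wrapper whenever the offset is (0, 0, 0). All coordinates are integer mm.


translate([0, 0, 704]) cube([1161, 820, 43]);
translate([26, 26, 0]) cube([74, 74, 704]);
translate([1061, 26, 0]) cube([74, 74, 704]);
translate([26, 720, 0]) cube([74, 74, 704]);
translate([1061, 720, 0]) cube([74, 74, 704]);


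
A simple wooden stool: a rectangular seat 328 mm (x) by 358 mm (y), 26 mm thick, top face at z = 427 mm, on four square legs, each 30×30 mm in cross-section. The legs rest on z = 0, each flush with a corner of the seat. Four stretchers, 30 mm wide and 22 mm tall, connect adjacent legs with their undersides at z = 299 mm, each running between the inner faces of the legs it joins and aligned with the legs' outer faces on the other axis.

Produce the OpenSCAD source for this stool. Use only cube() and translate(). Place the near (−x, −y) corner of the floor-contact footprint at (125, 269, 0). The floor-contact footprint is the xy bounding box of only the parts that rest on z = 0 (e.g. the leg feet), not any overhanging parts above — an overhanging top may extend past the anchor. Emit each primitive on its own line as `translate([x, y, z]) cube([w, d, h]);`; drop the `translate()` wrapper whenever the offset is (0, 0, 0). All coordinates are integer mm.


translate([125, 269, 401]) cube([328, 358, 26]);
translate([125, 269, 0]) cube([30, 30, 401]);
translate([423, 269, 0]) cube([30, 30, 401]);
translate([125, 597, 0]) cube([30, 30, 401]);
translate([423, 597, 0]) cube([30, 30, 401]);
translate([155, 269, 299]) cube([268, 30, 22]);
translate([155, 597, 299]) cube([268, 30, 22]);
translate([125, 299, 299]) cube([30, 298, 22]);
translate([423, 299, 299]) cube([30, 298, 22]);


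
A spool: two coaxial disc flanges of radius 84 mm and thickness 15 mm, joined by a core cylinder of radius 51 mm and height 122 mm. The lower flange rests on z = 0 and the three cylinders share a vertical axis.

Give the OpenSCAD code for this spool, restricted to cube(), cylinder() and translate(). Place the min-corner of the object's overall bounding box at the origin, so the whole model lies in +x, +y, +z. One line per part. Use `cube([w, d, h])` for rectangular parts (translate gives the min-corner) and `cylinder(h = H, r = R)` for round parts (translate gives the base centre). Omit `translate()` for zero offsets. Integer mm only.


translate([84, 84, 0]) cylinder(h = 15, r = 84);
translate([84, 84, 15]) cylinder(h = 122, r = 51);
translate([84, 84, 137]) cylinder(h = 15, r = 84);


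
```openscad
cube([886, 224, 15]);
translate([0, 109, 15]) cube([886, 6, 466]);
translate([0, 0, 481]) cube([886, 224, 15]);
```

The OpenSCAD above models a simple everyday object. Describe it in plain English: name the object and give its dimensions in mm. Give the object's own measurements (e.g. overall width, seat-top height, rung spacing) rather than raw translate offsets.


An I-beam lying along x, 886 mm long. Overall section height 496 mm. Two flanges 224 mm wide (y) and 15 mm thick, one on the floor and one at the top; a web 6 mm thick runs between them, centred on the flange width.


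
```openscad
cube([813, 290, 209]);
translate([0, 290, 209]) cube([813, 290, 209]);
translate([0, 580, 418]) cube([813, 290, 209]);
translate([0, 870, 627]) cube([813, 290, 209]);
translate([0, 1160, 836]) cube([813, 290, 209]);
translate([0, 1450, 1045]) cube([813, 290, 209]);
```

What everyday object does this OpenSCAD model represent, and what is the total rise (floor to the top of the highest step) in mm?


A staircase. The total rise is 1254 mm.

6 identical blocks, each offset up and back from the previous — a staircase. Each step is 209 mm tall and there are 6 of them, so the total rise is 6 × 209 = 1254 mm.


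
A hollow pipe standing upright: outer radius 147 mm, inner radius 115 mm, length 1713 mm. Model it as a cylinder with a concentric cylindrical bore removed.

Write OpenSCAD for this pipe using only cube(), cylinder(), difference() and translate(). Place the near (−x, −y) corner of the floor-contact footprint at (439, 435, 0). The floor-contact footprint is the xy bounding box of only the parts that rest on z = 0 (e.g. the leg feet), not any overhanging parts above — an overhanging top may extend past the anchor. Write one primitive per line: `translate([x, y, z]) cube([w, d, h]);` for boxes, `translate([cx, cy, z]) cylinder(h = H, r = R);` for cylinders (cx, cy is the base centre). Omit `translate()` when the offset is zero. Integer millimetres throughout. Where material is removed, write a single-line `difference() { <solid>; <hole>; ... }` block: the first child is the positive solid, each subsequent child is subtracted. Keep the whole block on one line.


difference() { translate([586, 582, 0]) cylinder(h = 1713, r = 147); translate([586, 582, 0]) cylinder(h = 1713, r = 115); }


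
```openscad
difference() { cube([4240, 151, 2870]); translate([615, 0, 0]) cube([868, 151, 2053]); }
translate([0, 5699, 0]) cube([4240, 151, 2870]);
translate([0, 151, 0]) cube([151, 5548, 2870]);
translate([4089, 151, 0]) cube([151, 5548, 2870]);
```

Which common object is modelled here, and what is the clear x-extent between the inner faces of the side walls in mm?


A single room. The interior width is 3938 mm.

Four walls enclosing a rectangle with a door in the front wall — a room. Outside width 4240 minus two 151 mm walls gives 3938 mm.


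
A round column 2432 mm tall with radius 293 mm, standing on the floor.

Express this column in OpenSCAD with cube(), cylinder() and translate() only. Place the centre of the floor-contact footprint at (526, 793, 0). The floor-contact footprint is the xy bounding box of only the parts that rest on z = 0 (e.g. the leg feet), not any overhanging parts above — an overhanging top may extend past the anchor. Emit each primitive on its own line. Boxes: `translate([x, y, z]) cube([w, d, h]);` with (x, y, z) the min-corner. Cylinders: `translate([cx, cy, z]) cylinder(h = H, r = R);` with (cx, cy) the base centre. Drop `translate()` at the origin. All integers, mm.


translate([526, 793, 0]) cylinder(h = 2432, r = 293);


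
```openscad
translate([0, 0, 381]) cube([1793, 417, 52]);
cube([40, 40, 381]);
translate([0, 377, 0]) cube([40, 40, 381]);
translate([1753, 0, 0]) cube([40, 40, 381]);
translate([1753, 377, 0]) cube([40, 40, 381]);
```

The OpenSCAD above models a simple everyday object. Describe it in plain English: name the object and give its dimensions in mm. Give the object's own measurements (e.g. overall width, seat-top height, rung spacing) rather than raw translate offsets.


A long wooden bench with a 1793 mm (x) × 417 mm (y) seat, 52 mm thick, its top surface 433 mm above the floor. Four 40 mm square legs at the seat corners, flush with the edges, run from z = 0 to the seat underside.


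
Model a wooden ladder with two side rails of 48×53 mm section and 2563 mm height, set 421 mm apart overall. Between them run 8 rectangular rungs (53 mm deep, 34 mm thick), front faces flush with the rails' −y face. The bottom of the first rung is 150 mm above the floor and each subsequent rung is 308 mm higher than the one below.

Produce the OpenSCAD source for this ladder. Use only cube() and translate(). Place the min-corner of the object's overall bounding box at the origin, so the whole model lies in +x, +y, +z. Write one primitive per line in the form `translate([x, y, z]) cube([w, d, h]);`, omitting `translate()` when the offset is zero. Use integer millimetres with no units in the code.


cube([48, 53, 2563]);
translate([373, 0, 0]) cube([48, 53, 2563]);
translate([48, 0, 150]) cube([325, 53, 34]);
translate([48, 0, 458]) cube([325, 53, 34]);
translate([48, 0, 766]) cube([325, 53, 34]);
translate([48, 0, 1074]) cube([325, 53, 34]);
translate([48, 0, 1382]) cube([325, 53, 34]);
translate([48, 0, 1690]) cube([325, 53, 34]);
translate([48, 0, 1998]) cube([325, 53, 34]);
translate([48, 0, 2306]) cube([325, 53, 34]);


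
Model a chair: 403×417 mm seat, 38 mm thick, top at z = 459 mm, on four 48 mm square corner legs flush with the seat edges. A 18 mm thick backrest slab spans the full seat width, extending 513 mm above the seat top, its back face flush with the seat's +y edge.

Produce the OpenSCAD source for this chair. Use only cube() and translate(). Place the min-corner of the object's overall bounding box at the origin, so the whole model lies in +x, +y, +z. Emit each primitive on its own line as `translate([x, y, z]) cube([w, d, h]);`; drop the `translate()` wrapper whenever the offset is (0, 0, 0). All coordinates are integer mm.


translate([0, 0, 421]) cube([403, 417, 38]);
cube([48, 48, 421]);
translate([355, 0, 0]) cube([48, 48, 421]);
translate([0, 369, 0]) cube([48, 48, 421]);
translate([355, 369, 0]) cube([48, 48, 421]);
translate([0, 399, 459]) cube([403, 18, 513]);


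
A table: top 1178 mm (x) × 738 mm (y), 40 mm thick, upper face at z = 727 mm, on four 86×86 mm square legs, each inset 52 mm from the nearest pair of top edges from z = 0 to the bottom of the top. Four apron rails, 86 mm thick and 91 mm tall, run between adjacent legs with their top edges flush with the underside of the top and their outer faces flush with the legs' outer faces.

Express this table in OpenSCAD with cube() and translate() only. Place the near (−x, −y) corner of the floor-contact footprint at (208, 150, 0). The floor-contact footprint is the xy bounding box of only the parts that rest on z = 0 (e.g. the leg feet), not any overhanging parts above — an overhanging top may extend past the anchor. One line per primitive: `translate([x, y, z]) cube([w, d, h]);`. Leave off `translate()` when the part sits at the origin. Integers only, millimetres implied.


// leg_h = 727 - 40 = 687
// apron z = 687 - 91 = 596
translate([156, 98, 687]) cube([1178, 738, 40]);
translate([208, 150, 0]) cube([86, 86, 687]);
translate([1196, 150, 0]) cube([86, 86, 687]);
translate([208, 698, 0]) cube([86, 86, 687]);
translate([1196, 698, 0]) cube([86, 86, 687]);
translate([294, 150, 596]) cube([902, 86, 91]);
translate([294, 698, 596]) cube([902, 86, 91]);
translate([208, 236, 596]) cube([86, 462, 91]);
translate([1196, 236, 596]) cube([86, 462, 91]);


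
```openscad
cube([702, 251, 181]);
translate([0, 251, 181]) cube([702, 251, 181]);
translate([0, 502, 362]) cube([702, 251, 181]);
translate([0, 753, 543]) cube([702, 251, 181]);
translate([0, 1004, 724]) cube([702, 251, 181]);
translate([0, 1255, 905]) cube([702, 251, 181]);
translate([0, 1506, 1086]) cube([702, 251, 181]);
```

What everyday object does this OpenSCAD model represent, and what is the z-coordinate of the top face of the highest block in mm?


A staircase. The total rise is 1267 mm.

7 identical blocks, each offset up and back from the previous — a staircase. Each step is 181 mm tall and there are 7 of them, so the total rise is 7 × 181 = 1267 mm.


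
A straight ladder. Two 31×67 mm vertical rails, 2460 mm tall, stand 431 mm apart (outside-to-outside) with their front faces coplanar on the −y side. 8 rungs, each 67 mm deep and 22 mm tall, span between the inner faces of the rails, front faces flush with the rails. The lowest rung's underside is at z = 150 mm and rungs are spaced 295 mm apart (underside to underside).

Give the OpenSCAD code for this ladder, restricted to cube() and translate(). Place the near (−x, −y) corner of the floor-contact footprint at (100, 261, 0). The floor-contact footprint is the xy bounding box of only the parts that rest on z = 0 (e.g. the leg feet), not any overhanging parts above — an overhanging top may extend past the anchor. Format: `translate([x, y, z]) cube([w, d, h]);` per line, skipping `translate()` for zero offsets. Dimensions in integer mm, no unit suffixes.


translate([100, 261, 0]) cube([31, 67, 2460]);
translate([500, 261, 0]) cube([31, 67, 2460]);
translate([131, 261, 150]) cube([369, 67, 22]);
translate([131, 261, 445]) cube([369, 67, 22]);
translate([131, 261, 740]) cube([369, 67, 22]);
translate([131, 261, 1035]) cube([369, 67, 22]);
translate([131, 261, 1330]) cube([369, 67, 22]);
translate([131, 261, 1625]) cube([369, 67, 22]);
translate([131, 261, 1920]) cube([369, 67, 22]);
translate([131, 261, 2215]) cube([369, 67, 22]);


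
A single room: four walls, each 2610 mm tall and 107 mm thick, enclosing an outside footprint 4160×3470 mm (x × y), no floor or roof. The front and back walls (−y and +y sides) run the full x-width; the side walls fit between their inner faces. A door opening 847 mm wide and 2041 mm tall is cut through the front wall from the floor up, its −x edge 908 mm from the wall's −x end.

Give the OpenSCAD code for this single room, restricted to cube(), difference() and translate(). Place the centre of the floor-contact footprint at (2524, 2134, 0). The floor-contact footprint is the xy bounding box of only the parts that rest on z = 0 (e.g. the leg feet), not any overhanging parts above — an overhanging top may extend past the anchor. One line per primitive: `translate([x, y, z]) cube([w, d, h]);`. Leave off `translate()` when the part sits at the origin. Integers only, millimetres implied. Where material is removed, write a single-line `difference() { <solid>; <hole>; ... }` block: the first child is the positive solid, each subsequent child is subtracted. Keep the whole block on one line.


difference() { translate([444, 399, 0]) cube([4160, 107, 2610]); translate([1352, 399, 0]) cube([847, 107, 2041]); }
translate([444, 3762, 0]) cube([4160, 107, 2610]);
translate([444, 506, 0]) cube([107, 3256, 2610]);
translate([4497, 506, 0]) cube([107, 3256, 2610]);


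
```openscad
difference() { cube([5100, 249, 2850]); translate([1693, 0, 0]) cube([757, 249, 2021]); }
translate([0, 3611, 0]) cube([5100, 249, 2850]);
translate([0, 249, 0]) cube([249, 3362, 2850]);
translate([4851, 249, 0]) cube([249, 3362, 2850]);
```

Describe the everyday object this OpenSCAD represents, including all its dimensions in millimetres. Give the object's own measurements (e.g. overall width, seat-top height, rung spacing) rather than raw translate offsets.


A single room: four walls, each 2850 mm tall and 249 mm thick, enclosing an outside footprint 5100×3860 mm (x × y), no floor or roof. The front and back walls (−y and +y sides) run the full x-width; the side walls fit between their inner faces. A door opening 757 mm wide and 2021 mm tall is cut through the front wall from the floor up, its −x edge 1693 mm from the wall's −x end.


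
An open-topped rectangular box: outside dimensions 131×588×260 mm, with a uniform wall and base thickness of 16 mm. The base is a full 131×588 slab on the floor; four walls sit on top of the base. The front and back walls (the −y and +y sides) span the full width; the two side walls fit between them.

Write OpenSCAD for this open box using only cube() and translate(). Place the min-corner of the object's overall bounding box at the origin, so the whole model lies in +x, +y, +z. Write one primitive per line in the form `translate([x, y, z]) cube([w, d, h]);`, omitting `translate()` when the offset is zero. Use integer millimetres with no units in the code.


cube([131, 588, 16]);
translate([0, 0, 16]) cube([131, 16, 244]);
translate([0, 572, 16]) cube([131, 16, 244]);
translate([0, 16, 16]) cube([16, 556, 244]);
translate([115, 16, 16]) cube([16, 556, 244]);


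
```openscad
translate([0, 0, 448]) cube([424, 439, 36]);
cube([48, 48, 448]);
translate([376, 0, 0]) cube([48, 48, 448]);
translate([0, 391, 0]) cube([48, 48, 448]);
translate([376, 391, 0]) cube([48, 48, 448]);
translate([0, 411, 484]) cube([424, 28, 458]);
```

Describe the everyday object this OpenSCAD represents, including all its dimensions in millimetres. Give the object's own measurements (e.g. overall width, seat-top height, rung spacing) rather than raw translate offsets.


A chair. The seat is a 424×439×36 mm slab with its top at z = 484 mm, on four 48×48 mm corner legs (flush with the seat edges, standing on z = 0). A flat backrest 28 mm thick, 458 mm tall, spans the full seat width and rises from the seat top along its +y edge, rear face flush with the rear of the seat.


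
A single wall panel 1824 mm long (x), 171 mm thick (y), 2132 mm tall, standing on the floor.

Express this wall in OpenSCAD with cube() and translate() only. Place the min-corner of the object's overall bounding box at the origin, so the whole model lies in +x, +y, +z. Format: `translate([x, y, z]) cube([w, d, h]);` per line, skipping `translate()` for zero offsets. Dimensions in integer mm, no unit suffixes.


cube([1824, 171, 2132]);


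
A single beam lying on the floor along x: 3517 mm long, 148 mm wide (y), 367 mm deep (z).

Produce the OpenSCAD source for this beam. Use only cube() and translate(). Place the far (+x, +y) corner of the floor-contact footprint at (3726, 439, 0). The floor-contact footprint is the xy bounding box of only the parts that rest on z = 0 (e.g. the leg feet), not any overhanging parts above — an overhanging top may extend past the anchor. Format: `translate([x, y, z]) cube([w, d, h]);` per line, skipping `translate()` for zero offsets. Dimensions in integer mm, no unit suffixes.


translate([209, 291, 0]) cube([3517, 148, 367]);


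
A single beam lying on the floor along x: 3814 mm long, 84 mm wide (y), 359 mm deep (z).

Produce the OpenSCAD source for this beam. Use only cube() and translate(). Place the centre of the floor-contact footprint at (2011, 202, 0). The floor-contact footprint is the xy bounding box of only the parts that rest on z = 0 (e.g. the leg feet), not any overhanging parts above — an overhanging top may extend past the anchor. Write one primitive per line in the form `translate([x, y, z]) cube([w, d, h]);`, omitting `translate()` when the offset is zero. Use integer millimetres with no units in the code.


translate([104, 160, 0]) cube([3814, 84, 359]);


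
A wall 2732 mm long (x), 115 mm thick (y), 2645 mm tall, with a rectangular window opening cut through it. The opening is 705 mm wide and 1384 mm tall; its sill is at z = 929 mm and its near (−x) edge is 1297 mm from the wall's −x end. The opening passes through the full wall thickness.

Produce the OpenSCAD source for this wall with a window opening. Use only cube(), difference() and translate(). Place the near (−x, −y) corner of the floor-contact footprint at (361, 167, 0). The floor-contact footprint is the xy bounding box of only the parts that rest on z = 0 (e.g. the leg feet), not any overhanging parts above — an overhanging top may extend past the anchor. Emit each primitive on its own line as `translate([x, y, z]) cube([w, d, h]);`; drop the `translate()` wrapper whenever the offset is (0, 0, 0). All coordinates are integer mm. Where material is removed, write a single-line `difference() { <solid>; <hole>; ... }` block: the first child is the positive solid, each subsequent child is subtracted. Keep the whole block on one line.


difference() { translate([361, 167, 0]) cube([2732, 115, 2645]); translate([1658, 167, 929]) cube([705, 115, 1384]); }


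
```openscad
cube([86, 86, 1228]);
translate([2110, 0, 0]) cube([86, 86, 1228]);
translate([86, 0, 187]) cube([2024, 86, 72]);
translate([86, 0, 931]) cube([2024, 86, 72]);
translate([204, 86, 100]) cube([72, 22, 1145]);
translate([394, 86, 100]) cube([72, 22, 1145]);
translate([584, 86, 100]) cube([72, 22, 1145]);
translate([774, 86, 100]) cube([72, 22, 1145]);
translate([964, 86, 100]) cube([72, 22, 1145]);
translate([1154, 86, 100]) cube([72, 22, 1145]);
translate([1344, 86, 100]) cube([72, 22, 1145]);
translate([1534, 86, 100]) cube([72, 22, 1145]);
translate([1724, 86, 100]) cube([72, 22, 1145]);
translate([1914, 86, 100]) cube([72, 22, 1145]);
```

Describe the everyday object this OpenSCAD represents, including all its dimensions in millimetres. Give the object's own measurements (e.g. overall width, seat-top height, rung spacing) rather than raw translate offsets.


A fence section. Two 86×86 mm posts, 1228 mm tall, stand on the floor with a clear span of 2024 mm between their inner faces. Two horizontal rails of 86×72 mm section span the gap between the posts with their undersides at z = 187 mm and z = 931 mm, flush with the posts' −y face. 10 pickets, each 72 mm wide, 22 mm thick and 1145 mm tall, are fixed to the +y face of the rails with their bottoms at z = 100 mm, spaced across the span with a 118 mm gap after the −x post and between neighbouring pickets, with 124 mm left before the +x post.
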